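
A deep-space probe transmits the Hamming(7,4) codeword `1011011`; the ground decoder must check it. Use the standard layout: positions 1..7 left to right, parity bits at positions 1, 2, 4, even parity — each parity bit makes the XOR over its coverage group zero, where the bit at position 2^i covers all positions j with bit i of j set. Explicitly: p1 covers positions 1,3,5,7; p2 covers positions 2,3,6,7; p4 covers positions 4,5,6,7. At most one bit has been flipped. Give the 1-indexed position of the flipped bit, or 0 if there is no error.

s1: b1⊕b3⊕b5⊕b7 = 1⊕1⊕0⊕1 = 1
s2: b2⊕b3⊕b6⊕b7 = 0⊕1⊕1⊕1 = 1
s4: b4⊕b5⊕b6⊕b7 = 1⊕0⊕1⊕1 = 1
Syndrome (s4...s1) = 111 → position 7.

7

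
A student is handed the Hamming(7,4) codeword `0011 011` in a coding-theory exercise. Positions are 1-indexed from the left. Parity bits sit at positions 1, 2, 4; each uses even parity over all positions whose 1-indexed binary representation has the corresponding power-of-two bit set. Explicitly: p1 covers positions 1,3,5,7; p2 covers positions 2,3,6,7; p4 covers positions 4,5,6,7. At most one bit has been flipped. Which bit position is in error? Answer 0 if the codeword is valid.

s1: b1⊕b3⊕b5⊕b7 = 0⊕1⊕0⊕1 = 0
s2: b2⊕b3⊕b6⊕b7 = 0⊕1⊕1⊕1 = 1
s4: b4⊕b5⊕b6⊕b7 = 1⊕0⊕1⊕1 = 1
Syndrome (s4...s1) = 110 → position 6.

6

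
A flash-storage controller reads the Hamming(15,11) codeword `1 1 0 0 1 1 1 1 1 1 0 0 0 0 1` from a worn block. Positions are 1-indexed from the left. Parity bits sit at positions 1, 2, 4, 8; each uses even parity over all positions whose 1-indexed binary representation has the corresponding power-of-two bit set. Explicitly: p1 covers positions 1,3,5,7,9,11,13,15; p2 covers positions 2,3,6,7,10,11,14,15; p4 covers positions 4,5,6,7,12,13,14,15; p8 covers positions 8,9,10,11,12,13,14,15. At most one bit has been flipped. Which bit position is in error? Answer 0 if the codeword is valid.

3

s1: b1⊕b3⊕b5⊕b7⊕b9⊕b11⊕b13⊕b15 = 1⊕0⊕1⊕1⊕1⊕0⊕0⊕1 = 1
s2: b2⊕b3⊕b6⊕b7⊕b10⊕b11⊕b14⊕b15 = 1⊕0⊕1⊕1⊕1⊕0⊕0⊕1 = 1
s4: b4⊕b5⊕b6⊕b7⊕b12⊕b13⊕b14⊕b15 = 0⊕1⊕1⊕1⊕0⊕0⊕0⊕1 = 0
s8: b8⊕b9⊕b10⊕b11⊕b12⊕b13⊕b14⊕b15 = 1⊕1⊕1⊕0⊕0⊕0⊕0⊕1 = 0
Syndrome (s8...s1) = 0011 → position 3.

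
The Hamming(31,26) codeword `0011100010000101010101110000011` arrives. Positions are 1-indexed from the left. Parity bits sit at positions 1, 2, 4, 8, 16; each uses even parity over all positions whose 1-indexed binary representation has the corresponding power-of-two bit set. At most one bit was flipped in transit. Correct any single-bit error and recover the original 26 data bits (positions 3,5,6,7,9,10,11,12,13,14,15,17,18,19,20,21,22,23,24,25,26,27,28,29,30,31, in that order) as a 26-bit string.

s1: b1⊕b3⊕b5⊕b7⊕b9⊕b11⊕b13⊕b15⊕b17⊕b19⊕b21⊕b23⊕b25⊕b27⊕b29⊕b31 = 0⊕1⊕1⊕0⊕1⊕0⊕0⊕0⊕0⊕0⊕0⊕1⊕0⊕0⊕0⊕1 = 1
s2: b2⊕b3⊕b6⊕b7⊕b10⊕b11⊕b14⊕b15⊕b18⊕b19⊕b22⊕b23⊕b26⊕b27⊕b30⊕b31 = 0⊕1⊕0⊕0⊕0⊕0⊕1⊕0⊕1⊕0⊕1⊕1⊕0⊕0⊕1⊕1 = 1
s4: b4⊕b5⊕b6⊕b7⊕b12⊕b13⊕b14⊕b15⊕b20⊕b21⊕b22⊕b23⊕b28⊕b29⊕b30⊕b31 = 1⊕1⊕0⊕0⊕0⊕0⊕1⊕0⊕1⊕0⊕1⊕1⊕0⊕0⊕1⊕1 = 0
s8: b8⊕b9⊕b10⊕b11⊕b12⊕b13⊕b14⊕b15⊕b24⊕b25⊕b26⊕b27⊕b28⊕b29⊕b30⊕b31 = 0⊕1⊕0⊕0⊕0⊕0⊕1⊕0⊕1⊕0⊕0⊕0⊕0⊕0⊕1⊕1 = 1
s16: b16⊕b17⊕b18⊕b19⊕b20⊕b21⊕b22⊕b23⊕b24⊕b25⊕b26⊕b27⊕b28⊕b29⊕b30⊕b31 = 1⊕0⊕1⊕0⊕1⊕0⊕1⊕1⊕1⊕0⊕0⊕0⊕0⊕0⊕1⊕1 = 0
Syndrome (s16...s1) = 01011 → position 11.
Flip bit 11: corrected codeword = 0011100010100101010101110000011
Data bits at positions 3,5,6,7,9,10,11,12,13,14,15,17,18,19,20,21,22,23,24,25,26,27,28,29,30,31: 11001010010010101110000011

11001010010010101110000011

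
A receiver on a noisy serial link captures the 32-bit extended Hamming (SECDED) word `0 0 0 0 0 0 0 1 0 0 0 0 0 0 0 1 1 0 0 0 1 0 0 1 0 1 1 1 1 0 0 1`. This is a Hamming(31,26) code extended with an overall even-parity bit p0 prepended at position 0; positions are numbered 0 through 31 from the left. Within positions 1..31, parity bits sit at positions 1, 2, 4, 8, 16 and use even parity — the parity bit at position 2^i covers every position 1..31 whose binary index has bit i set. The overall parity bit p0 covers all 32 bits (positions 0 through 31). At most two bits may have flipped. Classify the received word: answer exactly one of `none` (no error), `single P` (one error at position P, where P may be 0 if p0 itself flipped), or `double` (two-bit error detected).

s1: b1⊕b3⊕b5⊕b7⊕b9⊕b11⊕b13⊕b15⊕b17⊕b19⊕b21⊕b23⊕b25⊕b27⊕b29⊕b31 = 0⊕0⊕0⊕1⊕0⊕0⊕0⊕1⊕0⊕0⊕0⊕1⊕1⊕1⊕0⊕1 = 0
s2: b2⊕b3⊕b6⊕b7⊕b10⊕b11⊕b14⊕b15⊕b18⊕b19⊕b22⊕b23⊕b26⊕b27⊕b30⊕b31 = 0⊕0⊕0⊕1⊕0⊕0⊕0⊕1⊕0⊕0⊕0⊕1⊕1⊕1⊕0⊕1 = 0
s4: b4⊕b5⊕b6⊕b7⊕b12⊕b13⊕b14⊕b15⊕b20⊕b21⊕b22⊕b23⊕b28⊕b29⊕b30⊕b31 = 0⊕0⊕0⊕1⊕0⊕0⊕0⊕1⊕1⊕0⊕0⊕1⊕1⊕0⊕0⊕1 = 0
s8: b8⊕b9⊕b10⊕b11⊕b12⊕b13⊕b14⊕b15⊕b24⊕b25⊕b26⊕b27⊕b28⊕b29⊕b30⊕b31 = 0⊕0⊕0⊕0⊕0⊕0⊕0⊕1⊕0⊕1⊕1⊕1⊕1⊕0⊕0⊕1 = 0
s16: b16⊕b17⊕b18⊕b19⊕b20⊕b21⊕b22⊕b23⊕b24⊕b25⊕b26⊕b27⊕b28⊕b29⊕b30⊕b31 = 1⊕0⊕0⊕0⊕1⊕0⊕0⊕1⊕0⊕1⊕1⊕1⊕1⊕0⊕0⊕1 = 0
Syndrome (s16...s1) = 00000 → position 0 (no error).
Overall parity (XOR of all 32 bits, including p0): 0⊕0⊕0⊕0⊕0⊕0⊕0⊕1⊕0⊕0⊕0⊕0⊕0⊕0⊕0⊕1⊕1⊕0⊕0⊕0⊕1⊕0⊕0⊕1⊕0⊕1⊕1⊕1⊕1⊕0⊕0⊕1 = 0
Overall=0, syndrome position=0 → no error.

none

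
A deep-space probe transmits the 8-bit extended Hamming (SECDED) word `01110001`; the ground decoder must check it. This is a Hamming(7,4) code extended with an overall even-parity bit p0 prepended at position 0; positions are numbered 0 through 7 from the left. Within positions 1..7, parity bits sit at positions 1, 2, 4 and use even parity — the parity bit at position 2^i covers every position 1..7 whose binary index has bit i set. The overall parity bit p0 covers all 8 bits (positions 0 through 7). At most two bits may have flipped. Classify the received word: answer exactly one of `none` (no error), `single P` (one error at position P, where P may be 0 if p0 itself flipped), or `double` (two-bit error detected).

s1: b1⊕b3⊕b5⊕b7 = 1⊕1⊕0⊕1 = 1
s2: b2⊕b3⊕b6⊕b7 = 1⊕1⊕0⊕1 = 1
s4: b4⊕b5⊕b6⊕b7 = 0⊕0⊕0⊕1 = 1
Syndrome (s4...s1) = 111 → position 7.
Overall parity (XOR of all 8 bits, including p0): 0⊕1⊕1⊕1⊕0⊕0⊕0⊕1 = 0
Overall=0, syndrome position=7 → double-bit error detected (uncorrectable).

double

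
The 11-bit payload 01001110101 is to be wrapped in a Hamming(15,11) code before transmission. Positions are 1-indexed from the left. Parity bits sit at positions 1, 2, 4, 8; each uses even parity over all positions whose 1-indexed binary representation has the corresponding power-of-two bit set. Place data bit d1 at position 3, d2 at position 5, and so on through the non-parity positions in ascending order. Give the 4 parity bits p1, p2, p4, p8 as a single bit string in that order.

Place data bits at non-power-of-two positions: b3=0, b5=1, b6=0, b7=0, b9=1, b10=1, b11=1, b12=0, b13=1, b14=0, b15=1.
p1 = XOR of data positions {3,5,7,9,11,13,15} = 0⊕1⊕0⊕1⊕1⊕1⊕1 = 1
p2 = XOR of data positions {3,6,7,10,11,14,15} = 0⊕0⊕0⊕1⊕1⊕0⊕1 = 1
p4 = XOR of data positions {5,6,7,12,13,14,15} = 1⊕0⊕0⊕0⊕1⊕0⊕1 = 1
p8 = XOR of data positions {9,10,11,12,13,14,15} = 1⊕1⊕1⊕0⊕1⊕0⊕1 = 1
Parity bits p1,p2,p4,p8 = 1111

1111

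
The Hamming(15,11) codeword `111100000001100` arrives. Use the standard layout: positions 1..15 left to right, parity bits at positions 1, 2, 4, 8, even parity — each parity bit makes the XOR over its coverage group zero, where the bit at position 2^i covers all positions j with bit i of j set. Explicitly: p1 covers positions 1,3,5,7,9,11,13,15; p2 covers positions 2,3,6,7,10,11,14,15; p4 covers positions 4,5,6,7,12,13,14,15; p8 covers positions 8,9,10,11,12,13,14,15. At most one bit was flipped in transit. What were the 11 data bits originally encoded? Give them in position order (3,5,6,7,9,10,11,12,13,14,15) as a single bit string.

11000001100

s1: b1⊕b3⊕b5⊕b7⊕b9⊕b11⊕b13⊕b15 = 1⊕1⊕0⊕0⊕0⊕0⊕1⊕0 = 1
s2: b2⊕b3⊕b6⊕b7⊕b10⊕b11⊕b14⊕b15 = 1⊕1⊕0⊕0⊕0⊕0⊕0⊕0 = 0
s4: b4⊕b5⊕b6⊕b7⊕b12⊕b13⊕b14⊕b15 = 1⊕0⊕0⊕0⊕1⊕1⊕0⊕0 = 1
s8: b8⊕b9⊕b10⊕b11⊕b12⊕b13⊕b14⊕b15 = 0⊕0⊕0⊕0⊕1⊕1⊕0⊕0 = 0
Syndrome (s8...s1) = 0101 → position 5.
Flip bit 5: corrected codeword = 111110000001100
Data bits at positions 3,5,6,7,9,10,11,12,13,14,15: 11000001100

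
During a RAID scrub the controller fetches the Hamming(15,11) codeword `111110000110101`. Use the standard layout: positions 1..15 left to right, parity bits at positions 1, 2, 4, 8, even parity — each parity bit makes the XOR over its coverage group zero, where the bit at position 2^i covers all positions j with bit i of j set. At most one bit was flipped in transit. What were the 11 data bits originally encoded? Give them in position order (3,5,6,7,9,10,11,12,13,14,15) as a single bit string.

11000110101

s1: b1⊕b3⊕b5⊕b7⊕b9⊕b11⊕b13⊕b15 = 1⊕1⊕1⊕0⊕0⊕1⊕1⊕1 = 0
s2: b2⊕b3⊕b6⊕b7⊕b10⊕b11⊕b14⊕b15 = 1⊕1⊕0⊕0⊕1⊕1⊕0⊕1 = 1
s4: b4⊕b5⊕b6⊕b7⊕b12⊕b13⊕b14⊕b15 = 1⊕1⊕0⊕0⊕0⊕1⊕0⊕1 = 0
s8: b8⊕b9⊕b10⊕b11⊕b12⊕b13⊕b14⊕b15 = 0⊕0⊕1⊕1⊕0⊕1⊕0⊕1 = 0
Syndrome (s8...s1) = 0010 → position 2.
Flip bit 2: corrected codeword = 101110000110101
Data bits at positions 3,5,6,7,9,10,11,12,13,14,15: 11000110101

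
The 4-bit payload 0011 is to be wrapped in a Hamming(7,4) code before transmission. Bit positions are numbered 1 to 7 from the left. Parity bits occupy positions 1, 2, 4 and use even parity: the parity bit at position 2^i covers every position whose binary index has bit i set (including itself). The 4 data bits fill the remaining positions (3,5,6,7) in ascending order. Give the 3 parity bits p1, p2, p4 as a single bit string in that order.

Place data bits at non-power-of-two positions: b3=0, b5=0, b6=1, b7=1.
p1 = XOR of data positions {3,5,7} = 0⊕0⊕1 = 1
p2 = XOR of data positions {3,6,7} = 0⊕1⊕1 = 0
p4 = XOR of data positions {5,6,7} = 0⊕1⊕1 = 0
Parity bits p1,p2,p4 = 100

100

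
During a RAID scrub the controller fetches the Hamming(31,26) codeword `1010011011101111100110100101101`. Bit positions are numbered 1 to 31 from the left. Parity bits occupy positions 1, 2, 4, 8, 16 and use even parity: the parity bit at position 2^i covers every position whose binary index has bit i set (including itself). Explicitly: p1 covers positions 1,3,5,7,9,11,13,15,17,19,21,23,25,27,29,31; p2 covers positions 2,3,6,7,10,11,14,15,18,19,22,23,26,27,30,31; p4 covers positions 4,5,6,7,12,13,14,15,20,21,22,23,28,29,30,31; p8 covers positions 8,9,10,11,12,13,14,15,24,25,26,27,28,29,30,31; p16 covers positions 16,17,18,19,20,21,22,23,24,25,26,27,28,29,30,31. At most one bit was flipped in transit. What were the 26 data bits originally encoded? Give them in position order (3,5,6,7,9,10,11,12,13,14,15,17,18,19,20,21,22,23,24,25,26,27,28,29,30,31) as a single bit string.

s1: b1⊕b3⊕b5⊕b7⊕b9⊕b11⊕b13⊕b15⊕b17⊕b19⊕b21⊕b23⊕b25⊕b27⊕b29⊕b31 = 1⊕1⊕0⊕1⊕1⊕1⊕1⊕1⊕1⊕0⊕1⊕1⊕0⊕0⊕1⊕1 = 0
s2: b2⊕b3⊕b6⊕b7⊕b10⊕b11⊕b14⊕b15⊕b18⊕b19⊕b22⊕b23⊕b26⊕b27⊕b30⊕b31 = 0⊕1⊕1⊕1⊕1⊕1⊕1⊕1⊕0⊕0⊕0⊕1⊕1⊕0⊕0⊕1 = 0
s4: b4⊕b5⊕b6⊕b7⊕b12⊕b13⊕b14⊕b15⊕b20⊕b21⊕b22⊕b23⊕b28⊕b29⊕b30⊕b31 = 0⊕0⊕1⊕1⊕0⊕1⊕1⊕1⊕1⊕1⊕0⊕1⊕1⊕1⊕0⊕1 = 1
s8: b8⊕b9⊕b10⊕b11⊕b12⊕b13⊕b14⊕b15⊕b24⊕b25⊕b26⊕b27⊕b28⊕b29⊕b30⊕b31 = 0⊕1⊕1⊕1⊕0⊕1⊕1⊕1⊕0⊕0⊕1⊕0⊕1⊕1⊕0⊕1 = 0
s16: b16⊕b17⊕b18⊕b19⊕b20⊕b21⊕b22⊕b23⊕b24⊕b25⊕b26⊕b27⊕b28⊕b29⊕b30⊕b31 = 1⊕1⊕0⊕0⊕1⊕1⊕0⊕1⊕0⊕0⊕1⊕0⊕1⊕1⊕0⊕1 = 1
Syndrome (s16...s1) = 10100 → position 20.
Flip bit 20: corrected codeword = 1010011011101111100010100101101
Data bits at positions 3,5,6,7,9,10,11,12,13,14,15,17,18,19,20,21,22,23,24,25,26,27,28,29,30,31: 10111110111100010100101101

10111110111100010100101101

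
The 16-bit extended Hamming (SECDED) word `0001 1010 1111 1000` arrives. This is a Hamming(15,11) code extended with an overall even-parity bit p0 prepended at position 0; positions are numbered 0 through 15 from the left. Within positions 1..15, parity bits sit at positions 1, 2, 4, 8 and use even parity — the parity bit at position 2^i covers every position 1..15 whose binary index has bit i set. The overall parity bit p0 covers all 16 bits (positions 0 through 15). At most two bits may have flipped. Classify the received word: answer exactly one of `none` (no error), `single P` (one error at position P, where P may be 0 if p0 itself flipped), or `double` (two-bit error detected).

double

s1: b1⊕b3⊕b5⊕b7⊕b9⊕b11⊕b13⊕b15 = 0⊕1⊕0⊕0⊕1⊕1⊕0⊕0 = 1
s2: b2⊕b3⊕b6⊕b7⊕b10⊕b11⊕b14⊕b15 = 0⊕1⊕1⊕0⊕1⊕1⊕0⊕0 = 0
s4: b4⊕b5⊕b6⊕b7⊕b12⊕b13⊕b14⊕b15 = 1⊕0⊕1⊕0⊕1⊕0⊕0⊕0 = 1
s8: b8⊕b9⊕b10⊕b11⊕b12⊕b13⊕b14⊕b15 = 1⊕1⊕1⊕1⊕1⊕0⊕0⊕0 = 1
Syndrome (s8...s1) = 1101 → position 13.
Overall parity (XOR of all 16 bits, including p0): 0⊕0⊕0⊕1⊕1⊕0⊕1⊕0⊕1⊕1⊕1⊕1⊕1⊕0⊕0⊕0 = 0
Overall=0, syndrome position=13 → double-bit error detected (uncorrectable).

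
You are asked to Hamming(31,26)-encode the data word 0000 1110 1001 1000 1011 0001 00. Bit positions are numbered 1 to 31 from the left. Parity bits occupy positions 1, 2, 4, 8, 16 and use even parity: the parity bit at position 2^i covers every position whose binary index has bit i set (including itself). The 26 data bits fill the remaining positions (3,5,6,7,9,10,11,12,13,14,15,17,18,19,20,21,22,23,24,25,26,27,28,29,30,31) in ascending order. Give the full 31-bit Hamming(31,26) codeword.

Place data bits at non-power-of-two positions: b3=0, b5=0, b6=0, b7=0, b9=1, b10=1, b11=1, b12=0, b13=1, b14=0, b15=0, b17=1, b18=1, b19=0, b20=0, b21=0, b22=1, b23=0, b24=1, b25=1, b26=0, b27=0, b28=0, b29=1, b30=0, b31=0.
p1 = XOR of data positions {3,5,7,9,11,13,15,17,19,21,23,25,27,29,31} = 0⊕0⊕0⊕1⊕1⊕1⊕0⊕1⊕0⊕0⊕0⊕1⊕0⊕1⊕0 = 0
p2 = XOR of data positions {3,6,7,10,11,14,15,18,19,22,23,26,27,30,31} = 0⊕0⊕0⊕1⊕1⊕0⊕0⊕1⊕0⊕1⊕0⊕0⊕0⊕0⊕0 = 0
p4 = XOR of data positions {5,6,7,12,13,14,15,20,21,22,23,28,29,30,31} = 0⊕0⊕0⊕0⊕1⊕0⊕0⊕0⊕0⊕1⊕0⊕0⊕1⊕0⊕0 = 1
p8 = XOR of data positions {9,10,11,12,13,14,15,24,25,26,27,28,29,30,31} = 1⊕1⊕1⊕0⊕1⊕0⊕0⊕1⊕1⊕0⊕0⊕0⊕1⊕0⊕0 = 1
p16 = XOR of data positions {17,18,19,20,21,22,23,24,25,26,27,28,29,30,31} = 1⊕1⊕0⊕0⊕0⊕1⊕0⊕1⊕1⊕0⊕0⊕0⊕1⊕0⊕0 = 0
Codeword b1..b31 = 0001000111101000110001011000100

0001000111101000110001011000100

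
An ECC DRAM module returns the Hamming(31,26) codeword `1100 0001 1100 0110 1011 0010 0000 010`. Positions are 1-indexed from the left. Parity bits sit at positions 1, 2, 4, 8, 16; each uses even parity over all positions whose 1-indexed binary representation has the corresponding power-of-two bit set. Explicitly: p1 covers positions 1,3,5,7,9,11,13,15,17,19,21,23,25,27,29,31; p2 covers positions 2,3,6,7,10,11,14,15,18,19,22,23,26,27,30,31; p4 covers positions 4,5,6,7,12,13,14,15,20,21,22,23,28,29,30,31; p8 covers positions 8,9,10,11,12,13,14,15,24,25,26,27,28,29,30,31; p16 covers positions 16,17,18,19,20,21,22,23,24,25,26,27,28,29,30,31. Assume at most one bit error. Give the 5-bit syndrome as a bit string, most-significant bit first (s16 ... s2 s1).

s1: b1⊕b3⊕b5⊕b7⊕b9⊕b11⊕b13⊕b15⊕b17⊕b19⊕b21⊕b23⊕b25⊕b27⊕b29⊕b31 = 1⊕0⊕0⊕0⊕1⊕0⊕0⊕1⊕1⊕1⊕0⊕1⊕0⊕0⊕0⊕0 = 0
s2: b2⊕b3⊕b6⊕b7⊕b10⊕b11⊕b14⊕b15⊕b18⊕b19⊕b22⊕b23⊕b26⊕b27⊕b30⊕b31 = 1⊕0⊕0⊕0⊕1⊕0⊕1⊕1⊕0⊕1⊕0⊕1⊕0⊕0⊕1⊕0 = 1
s4: b4⊕b5⊕b6⊕b7⊕b12⊕b13⊕b14⊕b15⊕b20⊕b21⊕b22⊕b23⊕b28⊕b29⊕b30⊕b31 = 0⊕0⊕0⊕0⊕0⊕0⊕1⊕1⊕1⊕0⊕0⊕1⊕0⊕0⊕1⊕0 = 1
s8: b8⊕b9⊕b10⊕b11⊕b12⊕b13⊕b14⊕b15⊕b24⊕b25⊕b26⊕b27⊕b28⊕b29⊕b30⊕b31 = 1⊕1⊕1⊕0⊕0⊕0⊕1⊕1⊕0⊕0⊕0⊕0⊕0⊕0⊕1⊕0 = 0
s16: b16⊕b17⊕b18⊕b19⊕b20⊕b21⊕b22⊕b23⊕b24⊕b25⊕b26⊕b27⊕b28⊕b29⊕b30⊕b31 = 0⊕1⊕0⊕1⊕1⊕0⊕0⊕1⊕0⊕0⊕0⊕0⊕0⊕0⊕1⊕0 = 1
Syndrome (s16...s1) = 10110 → position 22.

10110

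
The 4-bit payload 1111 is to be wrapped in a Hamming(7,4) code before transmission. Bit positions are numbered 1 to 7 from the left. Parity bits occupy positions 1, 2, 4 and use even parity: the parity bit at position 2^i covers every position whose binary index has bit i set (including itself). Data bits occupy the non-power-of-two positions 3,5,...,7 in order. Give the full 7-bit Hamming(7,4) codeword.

Place data bits at non-power-of-two positions: b3=1, b5=1, b6=1, b7=1.
p1 = XOR of data positions {3,5,7} = 1⊕1⊕1 = 1
p2 = XOR of data positions {3,6,7} = 1⊕1⊕1 = 1
p4 = XOR of data positions {5,6,7} = 1⊕1⊕1 = 1
Codeword b1..b7 = 1111111

1111111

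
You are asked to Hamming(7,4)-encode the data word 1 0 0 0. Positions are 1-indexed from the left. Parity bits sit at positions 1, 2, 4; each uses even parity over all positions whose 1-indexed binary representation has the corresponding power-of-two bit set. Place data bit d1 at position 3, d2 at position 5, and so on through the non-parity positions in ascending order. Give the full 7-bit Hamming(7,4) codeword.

1110000

Place data bits at non-power-of-two positions: b3=1, b5=0, b6=0, b7=0.
p1 = XOR of data positions {3,5,7} = 1⊕0⊕0 = 1
p2 = XOR of data positions {3,6,7} = 1⊕0⊕0 = 1
p4 = XOR of data positions {5,6,7} = 0⊕0⊕0 = 0
Codeword b1..b7 = 1110000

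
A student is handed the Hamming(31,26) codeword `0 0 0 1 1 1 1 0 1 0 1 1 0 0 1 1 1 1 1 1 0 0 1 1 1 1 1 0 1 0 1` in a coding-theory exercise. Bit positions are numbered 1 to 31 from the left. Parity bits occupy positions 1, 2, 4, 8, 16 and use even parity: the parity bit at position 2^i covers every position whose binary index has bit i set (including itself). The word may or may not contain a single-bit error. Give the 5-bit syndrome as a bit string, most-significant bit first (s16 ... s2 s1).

s1: b1⊕b3⊕b5⊕b7⊕b9⊕b11⊕b13⊕b15⊕b17⊕b19⊕b21⊕b23⊕b25⊕b27⊕b29⊕b31 = 0⊕0⊕1⊕1⊕1⊕1⊕0⊕1⊕1⊕1⊕0⊕1⊕1⊕1⊕1⊕1 = 0
s2: b2⊕b3⊕b6⊕b7⊕b10⊕b11⊕b14⊕b15⊕b18⊕b19⊕b22⊕b23⊕b26⊕b27⊕b30⊕b31 = 0⊕0⊕1⊕1⊕0⊕1⊕0⊕1⊕1⊕1⊕0⊕1⊕1⊕1⊕0⊕1 = 0
s4: b4⊕b5⊕b6⊕b7⊕b12⊕b13⊕b14⊕b15⊕b20⊕b21⊕b22⊕b23⊕b28⊕b29⊕b30⊕b31 = 1⊕1⊕1⊕1⊕1⊕0⊕0⊕1⊕1⊕0⊕0⊕1⊕0⊕1⊕0⊕1 = 0
s8: b8⊕b9⊕b10⊕b11⊕b12⊕b13⊕b14⊕b15⊕b24⊕b25⊕b26⊕b27⊕b28⊕b29⊕b30⊕b31 = 0⊕1⊕0⊕1⊕1⊕0⊕0⊕1⊕1⊕1⊕1⊕1⊕0⊕1⊕0⊕1 = 0
s16: b16⊕b17⊕b18⊕b19⊕b20⊕b21⊕b22⊕b23⊕b24⊕b25⊕b26⊕b27⊕b28⊕b29⊕b30⊕b31 = 1⊕1⊕1⊕1⊕1⊕0⊕0⊕1⊕1⊕1⊕1⊕1⊕0⊕1⊕0⊕1 = 0
Syndrome (s16...s1) = 00000 → position 0 (no error).

00000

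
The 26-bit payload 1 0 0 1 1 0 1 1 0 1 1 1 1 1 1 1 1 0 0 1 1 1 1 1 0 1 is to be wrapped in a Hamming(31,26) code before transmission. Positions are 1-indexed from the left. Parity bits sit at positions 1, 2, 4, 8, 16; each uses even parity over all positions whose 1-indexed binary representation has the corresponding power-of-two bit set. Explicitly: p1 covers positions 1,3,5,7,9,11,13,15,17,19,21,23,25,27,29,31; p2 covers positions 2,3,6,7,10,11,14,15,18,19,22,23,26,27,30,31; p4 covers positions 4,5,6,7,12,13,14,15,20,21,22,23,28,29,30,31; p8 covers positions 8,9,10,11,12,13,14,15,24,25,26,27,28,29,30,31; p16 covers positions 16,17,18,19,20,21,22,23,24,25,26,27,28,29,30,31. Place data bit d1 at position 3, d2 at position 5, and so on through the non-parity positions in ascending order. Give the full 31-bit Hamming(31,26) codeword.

0110001110110110111111001111101

Place data bits at non-power-of-two positions: b3=1, b5=0, b6=0, b7=1, b9=1, b10=0, b11=1, b12=1, b13=0, b14=1, b15=1, b17=1, b18=1, b19=1, b20=1, b21=1, b22=1, b23=0, b24=0, b25=1, b26=1, b27=1, b28=1, b29=1, b30=0, b31=1.
p1 = XOR of data positions {3,5,7,9,11,13,15,17,19,21,23,25,27,29,31} = 1⊕0⊕1⊕1⊕1⊕0⊕1⊕1⊕1⊕1⊕0⊕1⊕1⊕1⊕1 = 0
p2 = XOR of data positions {3,6,7,10,11,14,15,18,19,22,23,26,27,30,31} = 1⊕0⊕1⊕0⊕1⊕1⊕1⊕1⊕1⊕1⊕0⊕1⊕1⊕0⊕1 = 1
p4 = XOR of data positions {5,6,7,12,13,14,15,20,21,22,23,28,29,30,31} = 0⊕0⊕1⊕1⊕0⊕1⊕1⊕1⊕1⊕1⊕0⊕1⊕1⊕0⊕1 = 0
p8 = XOR of data positions {9,10,11,12,13,14,15,24,25,26,27,28,29,30,31} = 1⊕0⊕1⊕1⊕0⊕1⊕1⊕0⊕1⊕1⊕1⊕1⊕1⊕0⊕1 = 1
p16 = XOR of data positions {17,18,19,20,21,22,23,24,25,26,27,28,29,30,31} = 1⊕1⊕1⊕1⊕1⊕1⊕0⊕0⊕1⊕1⊕1⊕1⊕1⊕0⊕1 = 0
Codeword b1..b31 = 0110001110110110111111001111101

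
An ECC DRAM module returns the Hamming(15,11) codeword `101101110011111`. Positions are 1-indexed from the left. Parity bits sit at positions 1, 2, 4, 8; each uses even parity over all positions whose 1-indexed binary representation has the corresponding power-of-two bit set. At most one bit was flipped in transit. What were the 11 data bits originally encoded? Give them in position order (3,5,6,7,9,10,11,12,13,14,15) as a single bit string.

s1: b1⊕b3⊕b5⊕b7⊕b9⊕b11⊕b13⊕b15 = 1⊕1⊕0⊕1⊕0⊕1⊕1⊕1 = 0
s2: b2⊕b3⊕b6⊕b7⊕b10⊕b11⊕b14⊕b15 = 0⊕1⊕1⊕1⊕0⊕1⊕1⊕1 = 0
s4: b4⊕b5⊕b6⊕b7⊕b12⊕b13⊕b14⊕b15 = 1⊕0⊕1⊕1⊕1⊕1⊕1⊕1 = 1
s8: b8⊕b9⊕b10⊕b11⊕b12⊕b13⊕b14⊕b15 = 1⊕0⊕0⊕1⊕1⊕1⊕1⊕1 = 0
Syndrome (s8...s1) = 0100 → position 4.
Flip bit 4: corrected codeword = 101001110011111
Data bits at positions 3,5,6,7,9,10,11,12,13,14,15: 10110011111

10110011111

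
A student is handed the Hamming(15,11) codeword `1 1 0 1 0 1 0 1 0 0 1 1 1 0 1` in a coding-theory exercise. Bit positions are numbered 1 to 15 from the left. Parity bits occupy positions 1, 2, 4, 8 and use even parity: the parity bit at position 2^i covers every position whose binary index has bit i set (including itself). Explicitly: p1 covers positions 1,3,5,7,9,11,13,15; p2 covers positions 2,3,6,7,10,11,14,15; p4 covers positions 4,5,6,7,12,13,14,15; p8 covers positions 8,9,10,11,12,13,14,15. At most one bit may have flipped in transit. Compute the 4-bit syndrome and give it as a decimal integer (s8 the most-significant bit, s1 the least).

s1: b1⊕b3⊕b5⊕b7⊕b9⊕b11⊕b13⊕b15 = 1⊕0⊕0⊕0⊕0⊕1⊕1⊕1 = 0
s2: b2⊕b3⊕b6⊕b7⊕b10⊕b11⊕b14⊕b15 = 1⊕0⊕1⊕0⊕0⊕1⊕0⊕1 = 0
s4: b4⊕b5⊕b6⊕b7⊕b12⊕b13⊕b14⊕b15 = 1⊕0⊕1⊕0⊕1⊕1⊕0⊕1 = 1
s8: b8⊕b9⊕b10⊕b11⊕b12⊕b13⊕b14⊕b15 = 1⊕0⊕0⊕1⊕1⊕1⊕0⊕1 = 1
Syndrome (s8...s1) = 1100 → position 12.

12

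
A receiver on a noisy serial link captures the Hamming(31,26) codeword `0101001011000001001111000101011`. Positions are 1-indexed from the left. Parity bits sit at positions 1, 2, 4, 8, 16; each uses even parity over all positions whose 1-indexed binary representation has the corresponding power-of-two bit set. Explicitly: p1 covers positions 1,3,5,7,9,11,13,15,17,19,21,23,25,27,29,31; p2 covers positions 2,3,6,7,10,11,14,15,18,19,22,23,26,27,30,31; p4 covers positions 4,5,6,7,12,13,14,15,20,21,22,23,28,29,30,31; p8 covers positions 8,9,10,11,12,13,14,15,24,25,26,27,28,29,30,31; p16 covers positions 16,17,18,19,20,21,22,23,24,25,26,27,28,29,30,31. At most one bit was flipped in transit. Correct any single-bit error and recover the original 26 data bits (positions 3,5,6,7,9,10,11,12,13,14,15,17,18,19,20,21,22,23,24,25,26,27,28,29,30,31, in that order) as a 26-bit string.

00011100000101111000101011

s1: b1⊕b3⊕b5⊕b7⊕b9⊕b11⊕b13⊕b15⊕b17⊕b19⊕b21⊕b23⊕b25⊕b27⊕b29⊕b31 = 0⊕0⊕0⊕1⊕1⊕0⊕0⊕0⊕0⊕1⊕1⊕0⊕0⊕0⊕0⊕1 = 1
s2: b2⊕b3⊕b6⊕b7⊕b10⊕b11⊕b14⊕b15⊕b18⊕b19⊕b22⊕b23⊕b26⊕b27⊕b30⊕b31 = 1⊕0⊕0⊕1⊕1⊕0⊕0⊕0⊕0⊕1⊕1⊕0⊕1⊕0⊕1⊕1 = 0
s4: b4⊕b5⊕b6⊕b7⊕b12⊕b13⊕b14⊕b15⊕b20⊕b21⊕b22⊕b23⊕b28⊕b29⊕b30⊕b31 = 1⊕0⊕0⊕1⊕0⊕0⊕0⊕0⊕1⊕1⊕1⊕0⊕1⊕0⊕1⊕1 = 0
s8: b8⊕b9⊕b10⊕b11⊕b12⊕b13⊕b14⊕b15⊕b24⊕b25⊕b26⊕b27⊕b28⊕b29⊕b30⊕b31 = 0⊕1⊕1⊕0⊕0⊕0⊕0⊕0⊕0⊕0⊕1⊕0⊕1⊕0⊕1⊕1 = 0
s16: b16⊕b17⊕b18⊕b19⊕b20⊕b21⊕b22⊕b23⊕b24⊕b25⊕b26⊕b27⊕b28⊕b29⊕b30⊕b31 = 1⊕0⊕0⊕1⊕1⊕1⊕1⊕0⊕0⊕0⊕1⊕0⊕1⊕0⊕1⊕1 = 1
Syndrome (s16...s1) = 10001 → position 17.
Flip bit 17: corrected codeword = 0101001011000001101111000101011
Data bits at positions 3,5,6,7,9,10,11,12,13,14,15,17,18,19,20,21,22,23,24,25,26,27,28,29,30,31: 00011100000101111000101011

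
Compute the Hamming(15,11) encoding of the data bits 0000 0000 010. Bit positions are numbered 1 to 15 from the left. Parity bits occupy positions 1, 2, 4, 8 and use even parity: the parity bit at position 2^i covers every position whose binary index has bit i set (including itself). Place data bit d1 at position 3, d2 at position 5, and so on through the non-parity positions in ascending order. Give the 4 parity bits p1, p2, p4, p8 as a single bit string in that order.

Place data bits at non-power-of-two positions: b3=0, b5=0, b6=0, b7=0, b9=0, b10=0, b11=0, b12=0, b13=0, b14=1, b15=0.
p1 = XOR of data positions {3,5,7,9,11,13,15} = 0⊕0⊕0⊕0⊕0⊕0⊕0 = 0
p2 = XOR of data positions {3,6,7,10,11,14,15} = 0⊕0⊕0⊕0⊕0⊕1⊕0 = 1
p4 = XOR of data positions {5,6,7,12,13,14,15} = 0⊕0⊕0⊕0⊕0⊕1⊕0 = 1
p8 = XOR of data positions {9,10,11,12,13,14,15} = 0⊕0⊕0⊕0⊕0⊕1⊕0 = 1
Parity bits p1,p2,p4,p8 = 0111

0111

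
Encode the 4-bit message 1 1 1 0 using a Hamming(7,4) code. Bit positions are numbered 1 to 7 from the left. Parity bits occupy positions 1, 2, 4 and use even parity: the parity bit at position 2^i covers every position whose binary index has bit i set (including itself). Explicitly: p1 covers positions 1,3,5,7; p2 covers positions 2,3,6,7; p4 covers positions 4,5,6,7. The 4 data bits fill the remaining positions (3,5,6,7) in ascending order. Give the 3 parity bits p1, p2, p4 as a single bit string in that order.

Place data bits at non-power-of-two positions: b3=1, b5=1, b6=1, b7=0.
p1 = XOR of data positions {3,5,7} = 1⊕1⊕0 = 0
p2 = XOR of data positions {3,6,7} = 1⊕1⊕0 = 0
p4 = XOR of data positions {5,6,7} = 1⊕1⊕0 = 0
Parity bits p1,p2,p4 = 000

000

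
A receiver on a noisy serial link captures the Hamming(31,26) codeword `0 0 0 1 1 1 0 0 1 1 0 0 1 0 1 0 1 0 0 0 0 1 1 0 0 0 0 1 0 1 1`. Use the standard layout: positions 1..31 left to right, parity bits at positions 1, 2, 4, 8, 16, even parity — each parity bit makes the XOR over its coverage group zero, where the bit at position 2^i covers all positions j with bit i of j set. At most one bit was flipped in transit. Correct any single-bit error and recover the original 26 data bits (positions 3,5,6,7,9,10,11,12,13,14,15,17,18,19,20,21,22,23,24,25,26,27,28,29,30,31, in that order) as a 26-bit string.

01101110101100001100001011

s1: b1⊕b3⊕b5⊕b7⊕b9⊕b11⊕b13⊕b15⊕b17⊕b19⊕b21⊕b23⊕b25⊕b27⊕b29⊕b31 = 0⊕0⊕1⊕0⊕1⊕0⊕1⊕1⊕1⊕0⊕0⊕1⊕0⊕0⊕0⊕1 = 1
s2: b2⊕b3⊕b6⊕b7⊕b10⊕b11⊕b14⊕b15⊕b18⊕b19⊕b22⊕b23⊕b26⊕b27⊕b30⊕b31 = 0⊕0⊕1⊕0⊕1⊕0⊕0⊕1⊕0⊕0⊕1⊕1⊕0⊕0⊕1⊕1 = 1
s4: b4⊕b5⊕b6⊕b7⊕b12⊕b13⊕b14⊕b15⊕b20⊕b21⊕b22⊕b23⊕b28⊕b29⊕b30⊕b31 = 1⊕1⊕1⊕0⊕0⊕1⊕0⊕1⊕0⊕0⊕1⊕1⊕1⊕0⊕1⊕1 = 0
s8: b8⊕b9⊕b10⊕b11⊕b12⊕b13⊕b14⊕b15⊕b24⊕b25⊕b26⊕b27⊕b28⊕b29⊕b30⊕b31 = 0⊕1⊕1⊕0⊕0⊕1⊕0⊕1⊕0⊕0⊕0⊕0⊕1⊕0⊕1⊕1 = 1
s16: b16⊕b17⊕b18⊕b19⊕b20⊕b21⊕b22⊕b23⊕b24⊕b25⊕b26⊕b27⊕b28⊕b29⊕b30⊕b31 = 0⊕1⊕0⊕0⊕0⊕0⊕1⊕1⊕0⊕0⊕0⊕0⊕1⊕0⊕1⊕1 = 0
Syndrome (s16...s1) = 01011 → position 11.
Flip bit 11: corrected codeword = 0001110011101010100001100001011
Data bits at positions 3,5,6,7,9,10,11,12,13,14,15,17,18,19,20,21,22,23,24,25,26,27,28,29,30,31: 01101110101100001100001011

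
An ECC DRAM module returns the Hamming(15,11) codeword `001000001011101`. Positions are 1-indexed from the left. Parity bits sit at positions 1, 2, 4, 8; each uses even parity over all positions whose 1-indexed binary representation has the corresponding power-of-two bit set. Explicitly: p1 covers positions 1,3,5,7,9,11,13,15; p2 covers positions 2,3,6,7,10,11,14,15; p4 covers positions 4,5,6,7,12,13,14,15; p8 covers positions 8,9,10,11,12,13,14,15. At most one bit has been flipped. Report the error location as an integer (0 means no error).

15

s1: b1⊕b3⊕b5⊕b7⊕b9⊕b11⊕b13⊕b15 = 0⊕1⊕0⊕0⊕1⊕1⊕1⊕1 = 1
s2: b2⊕b3⊕b6⊕b7⊕b10⊕b11⊕b14⊕b15 = 0⊕1⊕0⊕0⊕0⊕1⊕0⊕1 = 1
s4: b4⊕b5⊕b6⊕b7⊕b12⊕b13⊕b14⊕b15 = 0⊕0⊕0⊕0⊕1⊕1⊕0⊕1 = 1
s8: b8⊕b9⊕b10⊕b11⊕b12⊕b13⊕b14⊕b15 = 0⊕1⊕0⊕1⊕1⊕1⊕0⊕1 = 1
Syndrome (s8...s1) = 1111 → position 15.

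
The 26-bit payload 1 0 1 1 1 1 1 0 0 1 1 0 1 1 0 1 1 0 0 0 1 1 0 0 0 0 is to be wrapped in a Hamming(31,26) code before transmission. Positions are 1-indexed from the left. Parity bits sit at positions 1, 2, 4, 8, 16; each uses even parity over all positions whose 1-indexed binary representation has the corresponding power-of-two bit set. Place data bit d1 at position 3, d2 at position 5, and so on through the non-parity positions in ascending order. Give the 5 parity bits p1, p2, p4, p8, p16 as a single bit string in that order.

Place data bits at non-power-of-two positions: b3=1, b5=0, b6=1, b7=1, b9=1, b10=1, b11=1, b12=0, b13=0, b14=1, b15=1, b17=0, b18=1, b19=1, b20=0, b21=1, b22=1, b23=0, b24=0, b25=0, b26=1, b27=1, b28=0, b29=0, b30=0, b31=0.
p1 = XOR of data positions {3,5,7,9,11,13,15,17,19,21,23,25,27,29,31} = 1⊕0⊕1⊕1⊕1⊕0⊕1⊕0⊕1⊕1⊕0⊕0⊕1⊕0⊕0 = 0
p2 = XOR of data positions {3,6,7,10,11,14,15,18,19,22,23,26,27,30,31} = 1⊕1⊕1⊕1⊕1⊕1⊕1⊕1⊕1⊕1⊕0⊕1⊕1⊕0⊕0 = 0
p4 = XOR of data positions {5,6,7,12,13,14,15,20,21,22,23,28,29,30,31} = 0⊕1⊕1⊕0⊕0⊕1⊕1⊕0⊕1⊕1⊕0⊕0⊕0⊕0⊕0 = 0
p8 = XOR of data positions {9,10,11,12,13,14,15,24,25,26,27,28,29,30,31} = 1⊕1⊕1⊕0⊕0⊕1⊕1⊕0⊕0⊕1⊕1⊕0⊕0⊕0⊕0 = 1
p16 = XOR of data positions {17,18,19,20,21,22,23,24,25,26,27,28,29,30,31} = 0⊕1⊕1⊕0⊕1⊕1⊕0⊕0⊕0⊕1⊕1⊕0⊕0⊕0⊕0 = 0
Parity bits p1,p2,p4,p8,p16 = 00010

00010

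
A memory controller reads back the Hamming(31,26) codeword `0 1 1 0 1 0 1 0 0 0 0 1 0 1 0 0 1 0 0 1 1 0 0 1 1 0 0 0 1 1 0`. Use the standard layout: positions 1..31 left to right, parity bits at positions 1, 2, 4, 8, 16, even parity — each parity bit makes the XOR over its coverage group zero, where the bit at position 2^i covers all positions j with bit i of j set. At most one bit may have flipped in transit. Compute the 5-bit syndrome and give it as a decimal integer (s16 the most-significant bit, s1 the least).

19

s1: b1⊕b3⊕b5⊕b7⊕b9⊕b11⊕b13⊕b15⊕b17⊕b19⊕b21⊕b23⊕b25⊕b27⊕b29⊕b31 = 0⊕1⊕1⊕1⊕0⊕0⊕0⊕0⊕1⊕0⊕1⊕0⊕1⊕0⊕1⊕0 = 1
s2: b2⊕b3⊕b6⊕b7⊕b10⊕b11⊕b14⊕b15⊕b18⊕b19⊕b22⊕b23⊕b26⊕b27⊕b30⊕b31 = 1⊕1⊕0⊕1⊕0⊕0⊕1⊕0⊕0⊕0⊕0⊕0⊕0⊕0⊕1⊕0 = 1
s4: b4⊕b5⊕b6⊕b7⊕b12⊕b13⊕b14⊕b15⊕b20⊕b21⊕b22⊕b23⊕b28⊕b29⊕b30⊕b31 = 0⊕1⊕0⊕1⊕1⊕0⊕1⊕0⊕1⊕1⊕0⊕0⊕0⊕1⊕1⊕0 = 0
s8: b8⊕b9⊕b10⊕b11⊕b12⊕b13⊕b14⊕b15⊕b24⊕b25⊕b26⊕b27⊕b28⊕b29⊕b30⊕b31 = 0⊕0⊕0⊕0⊕1⊕0⊕1⊕0⊕1⊕1⊕0⊕0⊕0⊕1⊕1⊕0 = 0
s16: b16⊕b17⊕b18⊕b19⊕b20⊕b21⊕b22⊕b23⊕b24⊕b25⊕b26⊕b27⊕b28⊕b29⊕b30⊕b31 = 0⊕1⊕0⊕0⊕1⊕1⊕0⊕0⊕1⊕1⊕0⊕0⊕0⊕1⊕1⊕0 = 1
Syndrome (s16...s1) = 10011 → position 19.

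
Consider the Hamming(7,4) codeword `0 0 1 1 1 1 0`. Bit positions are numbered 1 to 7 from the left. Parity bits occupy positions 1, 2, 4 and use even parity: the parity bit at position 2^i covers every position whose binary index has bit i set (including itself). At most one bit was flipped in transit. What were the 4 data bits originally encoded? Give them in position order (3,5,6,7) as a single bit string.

s1: b1⊕b3⊕b5⊕b7 = 0⊕1⊕1⊕0 = 0
s2: b2⊕b3⊕b6⊕b7 = 0⊕1⊕1⊕0 = 0
s4: b4⊕b5⊕b6⊕b7 = 1⊕1⊕1⊕0 = 1
Syndrome (s4...s1) = 100 → position 4.
Flip bit 4: corrected codeword = 0010110
Data bits at positions 3,5,6,7: 1110

1110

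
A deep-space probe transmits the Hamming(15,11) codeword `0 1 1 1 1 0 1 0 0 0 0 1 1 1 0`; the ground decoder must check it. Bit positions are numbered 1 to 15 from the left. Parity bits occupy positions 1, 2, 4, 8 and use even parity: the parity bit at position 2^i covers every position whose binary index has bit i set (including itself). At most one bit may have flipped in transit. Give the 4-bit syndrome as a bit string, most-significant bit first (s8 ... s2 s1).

s1: b1⊕b3⊕b5⊕b7⊕b9⊕b11⊕b13⊕b15 = 0⊕1⊕1⊕1⊕0⊕0⊕1⊕0 = 0
s2: b2⊕b3⊕b6⊕b7⊕b10⊕b11⊕b14⊕b15 = 1⊕1⊕0⊕1⊕0⊕0⊕1⊕0 = 0
s4: b4⊕b5⊕b6⊕b7⊕b12⊕b13⊕b14⊕b15 = 1⊕1⊕0⊕1⊕1⊕1⊕1⊕0 = 0
s8: b8⊕b9⊕b10⊕b11⊕b12⊕b13⊕b14⊕b15 = 0⊕0⊕0⊕0⊕1⊕1⊕1⊕0 = 1
Syndrome (s8...s1) = 1000 → position 8.

1000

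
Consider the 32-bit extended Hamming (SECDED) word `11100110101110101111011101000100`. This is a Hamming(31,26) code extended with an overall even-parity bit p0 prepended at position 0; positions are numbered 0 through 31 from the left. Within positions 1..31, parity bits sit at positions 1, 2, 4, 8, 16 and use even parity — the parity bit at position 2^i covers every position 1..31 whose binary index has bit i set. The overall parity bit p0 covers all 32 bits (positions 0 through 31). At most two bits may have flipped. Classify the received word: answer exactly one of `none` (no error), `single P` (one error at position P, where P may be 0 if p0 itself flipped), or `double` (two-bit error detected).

single 27

s1: b1⊕b3⊕b5⊕b7⊕b9⊕b11⊕b13⊕b15⊕b17⊕b19⊕b21⊕b23⊕b25⊕b27⊕b29⊕b31 = 1⊕0⊕1⊕0⊕0⊕1⊕0⊕0⊕1⊕1⊕1⊕1⊕1⊕0⊕1⊕0 = 1
s2: b2⊕b3⊕b6⊕b7⊕b10⊕b11⊕b14⊕b15⊕b18⊕b19⊕b22⊕b23⊕b26⊕b27⊕b30⊕b31 = 1⊕0⊕1⊕0⊕1⊕1⊕1⊕0⊕1⊕1⊕1⊕1⊕0⊕0⊕0⊕0 = 1
s4: b4⊕b5⊕b6⊕b7⊕b12⊕b13⊕b14⊕b15⊕b20⊕b21⊕b22⊕b23⊕b28⊕b29⊕b30⊕b31 = 0⊕1⊕1⊕0⊕1⊕0⊕1⊕0⊕0⊕1⊕1⊕1⊕0⊕1⊕0⊕0 = 0
s8: b8⊕b9⊕b10⊕b11⊕b12⊕b13⊕b14⊕b15⊕b24⊕b25⊕b26⊕b27⊕b28⊕b29⊕b30⊕b31 = 1⊕0⊕1⊕1⊕1⊕0⊕1⊕0⊕0⊕1⊕0⊕0⊕0⊕1⊕0⊕0 = 1
s16: b16⊕b17⊕b18⊕b19⊕b20⊕b21⊕b22⊕b23⊕b24⊕b25⊕b26⊕b27⊕b28⊕b29⊕b30⊕b31 = 1⊕1⊕1⊕1⊕0⊕1⊕1⊕1⊕0⊕1⊕0⊕0⊕0⊕1⊕0⊕0 = 1
Syndrome (s16...s1) = 11011 → position 27.
Overall parity (XOR of all 32 bits, including p0): 1⊕1⊕1⊕0⊕0⊕1⊕1⊕0⊕1⊕0⊕1⊕1⊕1⊕0⊕1⊕0⊕1⊕1⊕1⊕1⊕0⊕1⊕1⊕1⊕0⊕1⊕0⊕0⊕0⊕1⊕0⊕0 = 1
Overall=1, syndrome position=27 → single-bit error at position 27.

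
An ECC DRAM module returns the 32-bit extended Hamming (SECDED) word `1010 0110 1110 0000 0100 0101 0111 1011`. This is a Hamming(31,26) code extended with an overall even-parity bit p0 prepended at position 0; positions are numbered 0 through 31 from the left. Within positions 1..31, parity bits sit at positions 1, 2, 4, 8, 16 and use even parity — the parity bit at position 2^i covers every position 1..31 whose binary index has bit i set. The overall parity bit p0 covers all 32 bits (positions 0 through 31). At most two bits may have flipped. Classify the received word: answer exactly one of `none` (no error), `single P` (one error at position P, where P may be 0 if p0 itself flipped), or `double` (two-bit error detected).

s1: b1⊕b3⊕b5⊕b7⊕b9⊕b11⊕b13⊕b15⊕b17⊕b19⊕b21⊕b23⊕b25⊕b27⊕b29⊕b31 = 0⊕0⊕1⊕0⊕1⊕0⊕0⊕0⊕1⊕0⊕1⊕1⊕1⊕1⊕0⊕1 = 0
s2: b2⊕b3⊕b6⊕b7⊕b10⊕b11⊕b14⊕b15⊕b18⊕b19⊕b22⊕b23⊕b26⊕b27⊕b30⊕b31 = 1⊕0⊕1⊕0⊕1⊕0⊕0⊕0⊕0⊕0⊕0⊕1⊕1⊕1⊕1⊕1 = 0
s4: b4⊕b5⊕b6⊕b7⊕b12⊕b13⊕b14⊕b15⊕b20⊕b21⊕b22⊕b23⊕b28⊕b29⊕b30⊕b31 = 0⊕1⊕1⊕0⊕0⊕0⊕0⊕0⊕0⊕1⊕0⊕1⊕1⊕0⊕1⊕1 = 1
s8: b8⊕b9⊕b10⊕b11⊕b12⊕b13⊕b14⊕b15⊕b24⊕b25⊕b26⊕b27⊕b28⊕b29⊕b30⊕b31 = 1⊕1⊕1⊕0⊕0⊕0⊕0⊕0⊕0⊕1⊕1⊕1⊕1⊕0⊕1⊕1 = 1
s16: b16⊕b17⊕b18⊕b19⊕b20⊕b21⊕b22⊕b23⊕b24⊕b25⊕b26⊕b27⊕b28⊕b29⊕b30⊕b31 = 0⊕1⊕0⊕0⊕0⊕1⊕0⊕1⊕0⊕1⊕1⊕1⊕1⊕0⊕1⊕1 = 1
Syndrome (s16...s1) = 11100 → position 28.
Overall parity (XOR of all 32 bits, including p0): 1⊕0⊕1⊕0⊕0⊕1⊕1⊕0⊕1⊕1⊕1⊕0⊕0⊕0⊕0⊕0⊕0⊕1⊕0⊕0⊕0⊕1⊕0⊕1⊕0⊕1⊕1⊕1⊕1⊕0⊕1⊕1 = 0
Overall=0, syndrome position=28 → double-bit error detected (uncorrectable).

double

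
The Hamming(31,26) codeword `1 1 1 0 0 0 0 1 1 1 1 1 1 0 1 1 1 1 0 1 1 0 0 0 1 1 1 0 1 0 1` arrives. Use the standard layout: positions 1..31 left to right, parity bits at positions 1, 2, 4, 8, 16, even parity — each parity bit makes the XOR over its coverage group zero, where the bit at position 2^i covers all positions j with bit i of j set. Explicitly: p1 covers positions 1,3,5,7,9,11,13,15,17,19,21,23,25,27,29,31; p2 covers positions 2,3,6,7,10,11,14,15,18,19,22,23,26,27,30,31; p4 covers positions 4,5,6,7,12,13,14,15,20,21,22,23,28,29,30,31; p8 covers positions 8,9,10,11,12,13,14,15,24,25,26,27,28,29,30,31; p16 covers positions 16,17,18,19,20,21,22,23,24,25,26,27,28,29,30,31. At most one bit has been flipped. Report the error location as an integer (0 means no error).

s1: b1⊕b3⊕b5⊕b7⊕b9⊕b11⊕b13⊕b15⊕b17⊕b19⊕b21⊕b23⊕b25⊕b27⊕b29⊕b31 = 1⊕1⊕0⊕0⊕1⊕1⊕1⊕1⊕1⊕0⊕1⊕0⊕1⊕1⊕1⊕1 = 0
s2: b2⊕b3⊕b6⊕b7⊕b10⊕b11⊕b14⊕b15⊕b18⊕b19⊕b22⊕b23⊕b26⊕b27⊕b30⊕b31 = 1⊕1⊕0⊕0⊕1⊕1⊕0⊕1⊕1⊕0⊕0⊕0⊕1⊕1⊕0⊕1 = 1
s4: b4⊕b5⊕b6⊕b7⊕b12⊕b13⊕b14⊕b15⊕b20⊕b21⊕b22⊕b23⊕b28⊕b29⊕b30⊕b31 = 0⊕0⊕0⊕0⊕1⊕1⊕0⊕1⊕1⊕1⊕0⊕0⊕0⊕1⊕0⊕1 = 1
s8: b8⊕b9⊕b10⊕b11⊕b12⊕b13⊕b14⊕b15⊕b24⊕b25⊕b26⊕b27⊕b28⊕b29⊕b30⊕b31 = 1⊕1⊕1⊕1⊕1⊕1⊕0⊕1⊕0⊕1⊕1⊕1⊕0⊕1⊕0⊕1 = 0
s16: b16⊕b17⊕b18⊕b19⊕b20⊕b21⊕b22⊕b23⊕b24⊕b25⊕b26⊕b27⊕b28⊕b29⊕b30⊕b31 = 1⊕1⊕1⊕0⊕1⊕1⊕0⊕0⊕0⊕1⊕1⊕1⊕0⊕1⊕0⊕1 = 0
Syndrome (s16...s1) = 00110 → position 6.

6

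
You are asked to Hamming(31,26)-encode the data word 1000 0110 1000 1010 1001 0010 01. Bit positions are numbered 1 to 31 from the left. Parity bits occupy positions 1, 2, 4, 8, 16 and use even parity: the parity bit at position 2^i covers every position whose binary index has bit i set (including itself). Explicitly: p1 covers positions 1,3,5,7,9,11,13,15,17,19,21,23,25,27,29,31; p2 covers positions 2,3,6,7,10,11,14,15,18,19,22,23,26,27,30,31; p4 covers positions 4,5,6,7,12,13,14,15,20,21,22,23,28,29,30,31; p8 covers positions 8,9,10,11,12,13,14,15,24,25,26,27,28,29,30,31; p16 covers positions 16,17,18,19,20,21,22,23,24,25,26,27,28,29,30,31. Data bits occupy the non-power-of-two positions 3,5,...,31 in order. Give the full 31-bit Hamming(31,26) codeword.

1011000001101000010101001001001

Place data bits at non-power-of-two positions: b3=1, b5=0, b6=0, b7=0, b9=0, b10=1, b11=1, b12=0, b13=1, b14=0, b15=0, b17=0, b18=1, b19=0, b20=1, b21=0, b22=1, b23=0, b24=0, b25=1, b26=0, b27=0, b28=1, b29=0, b30=0, b31=1.
p1 = XOR of data positions {3,5,7,9,11,13,15,17,19,21,23,25,27,29,31} = 1⊕0⊕0⊕0⊕1⊕1⊕0⊕0⊕0⊕0⊕0⊕1⊕0⊕0⊕1 = 1
p2 = XOR of data positions {3,6,7,10,11,14,15,18,19,22,23,26,27,30,31} = 1⊕0⊕0⊕1⊕1⊕0⊕0⊕1⊕0⊕1⊕0⊕0⊕0⊕0⊕1 = 0
p4 = XOR of data positions {5,6,7,12,13,14,15,20,21,22,23,28,29,30,31} = 0⊕0⊕0⊕0⊕1⊕0⊕0⊕1⊕0⊕1⊕0⊕1⊕0⊕0⊕1 = 1
p8 = XOR of data positions {9,10,11,12,13,14,15,24,25,26,27,28,29,30,31} = 0⊕1⊕1⊕0⊕1⊕0⊕0⊕0⊕1⊕0⊕0⊕1⊕0⊕0⊕1 = 0
p16 = XOR of data positions {17,18,19,20,21,22,23,24,25,26,27,28,29,30,31} = 0⊕1⊕0⊕1⊕0⊕1⊕0⊕0⊕1⊕0⊕0⊕1⊕0⊕0⊕1 = 0
Codeword b1..b31 = 1011000001101000010101001001001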